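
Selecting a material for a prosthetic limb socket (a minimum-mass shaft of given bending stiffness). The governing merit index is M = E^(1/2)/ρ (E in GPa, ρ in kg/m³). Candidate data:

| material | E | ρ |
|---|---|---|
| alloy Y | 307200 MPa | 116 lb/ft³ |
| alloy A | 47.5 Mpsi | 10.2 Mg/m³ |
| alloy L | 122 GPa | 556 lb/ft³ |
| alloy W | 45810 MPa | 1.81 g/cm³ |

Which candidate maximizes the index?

After converting to SI:
  alloy Y: E = 307.2 GPa, ρ = 1858 kg/m³
  alloy A: E = 327.5 GPa, ρ = 10200 kg/m³
  alloy L: E = 122.0 GPa, ρ = 8906 kg/m³
  alloy W: E = 45.81 GPa, ρ = 1810 kg/m³
  alloy Y: M = 9.43×10⁻³
  alloy W: M = 3.74×10⁻³
  alloy A: M = 1.77×10⁻³
  alloy L: M = 1.24×10⁻³
Alloy Y ranks first.

alloy Y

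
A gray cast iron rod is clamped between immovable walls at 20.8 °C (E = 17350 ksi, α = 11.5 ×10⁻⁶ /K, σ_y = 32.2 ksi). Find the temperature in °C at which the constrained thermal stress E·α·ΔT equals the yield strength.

182 °C

E = 17350 ksi = 119.6 GPa.
σ_y = 32.2 ksi = 222.0 MPa.
E·α·ΔT = 222.0 MPa ⇒ ΔT = 222.0 / (119.6×10³ × 11.5×10⁻⁶) = 161.4 K.
T = 20.8 + 161.4 = 182.2 °C.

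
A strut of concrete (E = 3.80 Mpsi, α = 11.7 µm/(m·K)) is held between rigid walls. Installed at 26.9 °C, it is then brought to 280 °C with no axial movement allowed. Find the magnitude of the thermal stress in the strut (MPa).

77.6 MPa

E = 3.80 Mpsi = 26.20 GPa.
ΔT = 253.1 K. Constrained thermal stress σ = E·α·ΔT = 26.20×10³ MPa × 11.7×10⁻⁶ × 253.1 = 77.6 MPa (compressive).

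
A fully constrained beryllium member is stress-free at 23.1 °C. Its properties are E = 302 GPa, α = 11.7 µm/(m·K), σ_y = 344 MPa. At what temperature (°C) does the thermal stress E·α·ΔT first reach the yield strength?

120 °C

E·α·ΔT = 344.0 MPa ⇒ ΔT = 344.0 / (302.0×10³ × 11.7×10⁻⁶) = 97.36 K.
T = 23.1 + 97.36 = 120.5 °C.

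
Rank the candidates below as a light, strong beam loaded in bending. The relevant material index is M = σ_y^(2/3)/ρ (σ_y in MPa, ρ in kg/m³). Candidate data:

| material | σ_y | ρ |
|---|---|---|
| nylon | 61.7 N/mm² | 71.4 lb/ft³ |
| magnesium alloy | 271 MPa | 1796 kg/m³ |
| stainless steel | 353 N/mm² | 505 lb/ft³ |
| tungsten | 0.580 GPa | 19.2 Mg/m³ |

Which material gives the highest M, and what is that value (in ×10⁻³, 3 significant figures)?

Putting every candidate on a common basis:
  nylon: σ_y = 61.70 MPa, ρ = 1144 kg/m³
  magnesium alloy: σ_y = 271.0 MPa, ρ = 1796 kg/m³
  stainless steel: σ_y = 353.0 MPa, ρ = 8089 kg/m³
  tungsten: σ_y = 580.0 MPa, ρ = 19200 kg/m³
  magnesium alloy: M = 23.3×10⁻³
  nylon: M = 13.7×10⁻³
  stainless steel: M = 6.17×10⁻³
  tungsten: M = 3.62×10⁻³
The maximum is for magnesium alloy.

magnesium alloy, M = 23.3×10⁻³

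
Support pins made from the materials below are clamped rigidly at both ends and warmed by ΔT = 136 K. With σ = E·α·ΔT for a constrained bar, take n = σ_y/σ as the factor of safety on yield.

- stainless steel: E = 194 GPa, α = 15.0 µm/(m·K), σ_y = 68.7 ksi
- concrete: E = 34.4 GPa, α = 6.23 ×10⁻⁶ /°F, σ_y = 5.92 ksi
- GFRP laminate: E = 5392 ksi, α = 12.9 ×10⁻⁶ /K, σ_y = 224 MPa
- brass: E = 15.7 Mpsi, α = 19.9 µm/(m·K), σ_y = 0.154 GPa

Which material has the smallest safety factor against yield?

brass

With everything in SI (GPa, ×10⁻⁶/K, MPa):
  stainless steel: E = 194.0, α = 15.0, σ_y = 473.7 → σ = 396 MPa, n = 1.20
  concrete: E = 34.40, α = 11.2, σ_y = 40.82 → σ = 52.5 MPa, n = 0.778
  GFRP laminate: E = 37.18, α = 12.9, σ_y = 224.0 → σ = 65.2 MPa, n = 3.43
  brass: E = 108.2, α = 19.9, σ_y = 154.0 → σ = 293 MPa, n = 0.526
Smallest n: brass with n = 0.526.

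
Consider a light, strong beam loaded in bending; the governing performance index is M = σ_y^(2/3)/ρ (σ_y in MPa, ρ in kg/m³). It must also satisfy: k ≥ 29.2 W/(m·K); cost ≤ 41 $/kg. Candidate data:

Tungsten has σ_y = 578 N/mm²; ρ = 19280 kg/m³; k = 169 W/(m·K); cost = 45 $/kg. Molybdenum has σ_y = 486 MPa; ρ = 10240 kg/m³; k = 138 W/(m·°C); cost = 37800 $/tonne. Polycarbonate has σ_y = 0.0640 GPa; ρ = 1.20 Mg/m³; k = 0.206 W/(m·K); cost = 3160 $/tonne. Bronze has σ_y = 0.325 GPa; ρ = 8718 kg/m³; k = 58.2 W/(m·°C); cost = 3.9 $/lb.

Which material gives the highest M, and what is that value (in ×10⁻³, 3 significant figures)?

Screen on constraints: k ≥ 29.2 W/(m·K); cost ≤ 41 $/kg. Survivors: molybdenum, bronze.
Convert each candidate to consistent units, then evaluate M:
  molybdenum: σ_y = 486.0 MPa, ρ = 10240 kg/m³
  bronze: σ_y = 325.0 MPa, ρ = 8718 kg/m³
  molybdenum: M = 6.04×10⁻³
  bronze: M = 5.42×10⁻³
Highest index: molybdenum.

molybdenum, M = 6.04×10⁻³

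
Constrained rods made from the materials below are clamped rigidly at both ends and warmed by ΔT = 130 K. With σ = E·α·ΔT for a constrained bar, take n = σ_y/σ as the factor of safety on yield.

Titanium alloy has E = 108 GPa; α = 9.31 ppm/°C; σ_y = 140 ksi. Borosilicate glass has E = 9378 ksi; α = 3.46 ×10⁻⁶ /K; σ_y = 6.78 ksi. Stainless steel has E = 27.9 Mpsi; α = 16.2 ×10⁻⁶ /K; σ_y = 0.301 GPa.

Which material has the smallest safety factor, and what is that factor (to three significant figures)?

Per material, after unit conversion:
  titanium alloy: E = 108.0, α = 9.31, σ_y = 965.3 → σ = 131 MPa, n = 7.38
  borosilicate glass: E = 64.66, α = 3.46, σ_y = 46.75 → σ = 29.1 MPa, n = 1.61
  stainless steel: E = 192.4, α = 16.2, σ_y = 301.0 → σ = 405 MPa, n = 0.743
The minimum is stainless steel at n = 0.743.

stainless steel, n = 0.743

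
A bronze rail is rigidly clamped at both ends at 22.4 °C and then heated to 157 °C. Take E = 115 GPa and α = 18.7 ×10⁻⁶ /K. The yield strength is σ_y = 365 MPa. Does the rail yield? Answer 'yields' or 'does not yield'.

ΔT = 134.6 K. Constrained thermal stress σ = E·α·ΔT = 115.0×10³ MPa × 18.7×10⁻⁶ × 134.6 = 289 MPa (compressive).
Compare to σ_y = 365 MPa: σ < σ_y, so it does not yield.

does not yield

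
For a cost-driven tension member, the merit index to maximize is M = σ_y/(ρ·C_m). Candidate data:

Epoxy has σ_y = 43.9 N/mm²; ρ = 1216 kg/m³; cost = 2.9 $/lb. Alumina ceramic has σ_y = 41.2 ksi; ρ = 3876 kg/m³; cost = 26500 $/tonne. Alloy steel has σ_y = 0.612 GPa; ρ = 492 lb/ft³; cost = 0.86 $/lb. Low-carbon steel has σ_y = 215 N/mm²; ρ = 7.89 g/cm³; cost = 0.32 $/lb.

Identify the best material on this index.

alloy steel

Normalizing units and computing the index:
  epoxy: σ_y = 43.90 MPa, ρ = 1216 kg/m³, cost = 6.393 $/kg
  alumina ceramic: σ_y = 284.1 MPa, ρ = 3876 kg/m³, cost = 26.50 $/kg
  alloy steel: σ_y = 612.0 MPa, ρ = 7881 kg/m³, cost = 1.896 $/kg
  low-carbon steel: σ_y = 215.0 MPa, ρ = 7890 kg/m³, cost = 0.7055 $/kg
  alloy steel: M = 41.0 kN·m per $
  low-carbon steel: M = 38.6 kN·m per $
  epoxy: M = 5.65 kN·m per $
  alumina ceramic: M = 2.77 kN·m per $
The maximum is for alloy steel.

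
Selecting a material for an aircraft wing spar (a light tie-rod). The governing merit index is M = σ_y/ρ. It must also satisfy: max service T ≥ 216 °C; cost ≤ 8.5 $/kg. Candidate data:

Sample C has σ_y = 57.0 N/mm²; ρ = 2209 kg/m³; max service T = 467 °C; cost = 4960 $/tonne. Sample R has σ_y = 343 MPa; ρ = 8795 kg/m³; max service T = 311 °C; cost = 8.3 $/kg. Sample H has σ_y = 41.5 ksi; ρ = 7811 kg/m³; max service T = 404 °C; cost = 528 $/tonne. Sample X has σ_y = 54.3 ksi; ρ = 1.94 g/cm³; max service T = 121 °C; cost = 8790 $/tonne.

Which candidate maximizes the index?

Screen on constraints: max service T ≥ 216 °C; cost ≤ 8.5 $/kg. Survivors: sample C, sample R, sample H.
In SI units:
  sample C: σ_y = 57.00 MPa, ρ = 2209 kg/m³
  sample R: σ_y = 343.0 MPa, ρ = 8795 kg/m³
  sample H: σ_y = 286.1 MPa, ρ = 7811 kg/m³
  sample R: M = 39.0 kN·m/kg
  sample H: M = 36.6 kN·m/kg
  sample C: M = 25.8 kN·m/kg
Sample R ranks first.

sample R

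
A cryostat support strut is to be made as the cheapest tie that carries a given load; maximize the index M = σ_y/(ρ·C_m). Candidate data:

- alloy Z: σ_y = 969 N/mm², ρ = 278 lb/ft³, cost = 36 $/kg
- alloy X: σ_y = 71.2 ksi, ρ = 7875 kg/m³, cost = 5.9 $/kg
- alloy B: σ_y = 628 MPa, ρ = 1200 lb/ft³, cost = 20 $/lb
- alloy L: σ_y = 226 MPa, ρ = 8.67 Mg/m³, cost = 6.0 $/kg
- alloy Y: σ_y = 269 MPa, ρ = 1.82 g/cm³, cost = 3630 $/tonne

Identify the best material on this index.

alloy Y

In SI units:
  alloy Z: σ_y = 969.0 MPa, ρ = 4453 kg/m³, cost = 36.00 $/kg
  alloy X: σ_y = 490.9 MPa, ρ = 7875 kg/m³, cost = 5.900 $/kg
  alloy B: σ_y = 628.0 MPa, ρ = 19220 kg/m³, cost = 44.09 $/kg
  alloy L: σ_y = 226.0 MPa, ρ = 8670 kg/m³, cost = 6.000 $/kg
  alloy Y: σ_y = 269.0 MPa, ρ = 1820 kg/m³, cost = 3.630 $/kg
  alloy Y: M = 40.7 kN·m per $
  alloy X: M = 10.6 kN·m per $
  alloy Z: M = 6.04 kN·m per $
  alloy L: M = 4.34 kN·m per $
  alloy B: M = 0.741 kN·m per $
Highest index: alloy Y.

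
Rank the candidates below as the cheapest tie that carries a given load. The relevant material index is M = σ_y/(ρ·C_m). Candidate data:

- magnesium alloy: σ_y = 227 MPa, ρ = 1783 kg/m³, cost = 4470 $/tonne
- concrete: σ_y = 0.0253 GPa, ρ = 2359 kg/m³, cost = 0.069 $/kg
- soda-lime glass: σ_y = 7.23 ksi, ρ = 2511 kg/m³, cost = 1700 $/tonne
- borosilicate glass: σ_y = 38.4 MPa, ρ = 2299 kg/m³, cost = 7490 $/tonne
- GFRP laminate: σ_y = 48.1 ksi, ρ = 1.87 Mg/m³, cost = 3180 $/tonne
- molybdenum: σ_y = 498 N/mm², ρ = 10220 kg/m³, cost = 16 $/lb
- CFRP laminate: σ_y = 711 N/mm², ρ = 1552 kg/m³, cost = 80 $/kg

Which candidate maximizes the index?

concrete

Normalizing units and computing the index:
  magnesium alloy: σ_y = 227.0 MPa, ρ = 1783 kg/m³, cost = 4.470 $/kg
  concrete: σ_y = 25.30 MPa, ρ = 2359 kg/m³, cost = 0.06900 $/kg
  soda-lime glass: σ_y = 49.85 MPa, ρ = 2511 kg/m³, cost = 1.700 $/kg
  borosilicate glass: σ_y = 38.40 MPa, ρ = 2299 kg/m³, cost = 7.490 $/kg
  GFRP laminate: σ_y = 331.6 MPa, ρ = 1870 kg/m³, cost = 3.180 $/kg
  molybdenum: σ_y = 498.0 MPa, ρ = 10220 kg/m³, cost = 35.27 $/kg
  CFRP laminate: σ_y = 711.0 MPa, ρ = 1552 kg/m³, cost = 80.00 $/kg
  concrete: M = 155 kN·m per $
  GFRP laminate: M = 55.8 kN·m per $
  magnesium alloy: M = 28.5 kN·m per $
  soda-lime glass: M = 11.7 kN·m per $
  CFRP laminate: M = 5.73 kN·m per $
  borosilicate glass: M = 2.23 kN·m per $
  molybdenum: M = 1.38 kN·m per $
Highest index: concrete.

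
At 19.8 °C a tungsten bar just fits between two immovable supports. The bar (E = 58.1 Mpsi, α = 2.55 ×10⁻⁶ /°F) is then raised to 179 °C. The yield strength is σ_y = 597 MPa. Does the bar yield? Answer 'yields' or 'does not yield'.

E = 58.1 Mpsi = 400.6 GPa.
α = 2.55×10⁻⁶/°F × 9/5 = 4.59×10⁻⁶/K.
ΔT = 159.2 K. Constrained thermal stress σ = E·α·ΔT = 400.6×10³ MPa × 4.59×10⁻⁶ × 159.2 = 293 MPa (compressive).
Compare to σ_y = 597 MPa: σ < σ_y, so it does not yield.

does not yield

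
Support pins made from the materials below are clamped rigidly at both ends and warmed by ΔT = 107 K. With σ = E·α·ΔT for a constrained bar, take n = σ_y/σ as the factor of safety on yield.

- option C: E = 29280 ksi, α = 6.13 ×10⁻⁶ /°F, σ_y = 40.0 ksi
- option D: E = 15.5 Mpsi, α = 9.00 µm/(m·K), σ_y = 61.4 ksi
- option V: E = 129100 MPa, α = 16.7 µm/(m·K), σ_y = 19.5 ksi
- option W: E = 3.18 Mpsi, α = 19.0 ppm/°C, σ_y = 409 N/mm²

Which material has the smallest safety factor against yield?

option V

In consistent units (E in GPa, α in ×10⁻⁶/K, σ_y in MPa):
  option C: E = 201.9, α = 11.0, σ_y = 275.8 → σ = 238 MPa, n = 1.16
  option D: E = 106.9, α = 9.00, σ_y = 423.3 → σ = 103 MPa, n = 4.11
  option V: E = 129.1, α = 16.7, σ_y = 134.4 → σ = 231 MPa, n = 0.583
  option W: E = 21.93, α = 19.0, σ_y = 409.0 → σ = 44.6 MPa, n = 9.18
Option V has the lowest safety factor, n = 0.583.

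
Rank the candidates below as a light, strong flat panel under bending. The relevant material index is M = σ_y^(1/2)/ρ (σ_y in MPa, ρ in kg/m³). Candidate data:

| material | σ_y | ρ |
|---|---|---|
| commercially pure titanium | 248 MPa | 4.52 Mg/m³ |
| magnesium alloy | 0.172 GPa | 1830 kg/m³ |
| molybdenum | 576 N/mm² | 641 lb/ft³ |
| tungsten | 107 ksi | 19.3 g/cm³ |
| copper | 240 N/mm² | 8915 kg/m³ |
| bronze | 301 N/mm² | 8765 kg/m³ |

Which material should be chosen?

magnesium alloy

Normalizing units and computing the index:
  commercially pure titanium: σ_y = 248.0 MPa, ρ = 4520 kg/m³
  magnesium alloy: σ_y = 172.0 MPa, ρ = 1830 kg/m³
  molybdenum: σ_y = 576.0 MPa, ρ = 10270 kg/m³
  tungsten: σ_y = 737.7 MPa, ρ = 19300 kg/m³
  copper: σ_y = 240.0 MPa, ρ = 8915 kg/m³
  bronze: σ_y = 301.0 MPa, ρ = 8765 kg/m³
  magnesium alloy: M = 7.17×10⁻³
  commercially pure titanium: M = 3.48×10⁻³
  molybdenum: M = 2.34×10⁻³
  bronze: M = 1.98×10⁻³
  copper: M = 1.74×10⁻³
  tungsten: M = 1.41×10⁻³
Magnesium alloy ranks first.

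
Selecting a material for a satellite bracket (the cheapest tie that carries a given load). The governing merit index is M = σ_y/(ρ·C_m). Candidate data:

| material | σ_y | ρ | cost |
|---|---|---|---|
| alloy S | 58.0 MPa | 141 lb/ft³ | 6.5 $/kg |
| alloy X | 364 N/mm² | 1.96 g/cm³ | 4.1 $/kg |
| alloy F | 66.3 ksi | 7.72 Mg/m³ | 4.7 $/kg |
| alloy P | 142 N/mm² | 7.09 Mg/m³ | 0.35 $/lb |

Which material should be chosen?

Normalizing units and computing the index:
  alloy S: σ_y = 58.00 MPa, ρ = 2259 kg/m³, cost = 6.500 $/kg
  alloy X: σ_y = 364.0 MPa, ρ = 1960 kg/m³, cost = 4.100 $/kg
  alloy F: σ_y = 457.1 MPa, ρ = 7720 kg/m³, cost = 4.700 $/kg
  alloy P: σ_y = 142.0 MPa, ρ = 7090 kg/m³, cost = 0.7716 $/kg
  alloy X: M = 45.3 kN·m per $
  alloy P: M = 26.0 kN·m per $
  alloy F: M = 12.6 kN·m per $
  alloy S: M = 3.95 kN·m per $
Alloy X has the largest M.

alloy X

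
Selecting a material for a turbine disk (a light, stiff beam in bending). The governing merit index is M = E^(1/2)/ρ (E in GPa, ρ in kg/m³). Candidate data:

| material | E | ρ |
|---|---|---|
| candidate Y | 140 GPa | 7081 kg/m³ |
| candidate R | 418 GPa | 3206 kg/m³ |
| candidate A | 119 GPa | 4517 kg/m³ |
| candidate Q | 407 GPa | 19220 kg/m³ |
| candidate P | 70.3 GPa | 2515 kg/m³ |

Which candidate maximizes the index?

candidate R

Evaluate M for each candidate:
  candidate R: M = 6.38×10⁻³
  candidate P: M = 3.33×10⁻³
  candidate A: M = 2.42×10⁻³
  candidate Y: M = 1.67×10⁻³
  candidate Q: M = 1.05×10⁻³
Candidate R has the largest M.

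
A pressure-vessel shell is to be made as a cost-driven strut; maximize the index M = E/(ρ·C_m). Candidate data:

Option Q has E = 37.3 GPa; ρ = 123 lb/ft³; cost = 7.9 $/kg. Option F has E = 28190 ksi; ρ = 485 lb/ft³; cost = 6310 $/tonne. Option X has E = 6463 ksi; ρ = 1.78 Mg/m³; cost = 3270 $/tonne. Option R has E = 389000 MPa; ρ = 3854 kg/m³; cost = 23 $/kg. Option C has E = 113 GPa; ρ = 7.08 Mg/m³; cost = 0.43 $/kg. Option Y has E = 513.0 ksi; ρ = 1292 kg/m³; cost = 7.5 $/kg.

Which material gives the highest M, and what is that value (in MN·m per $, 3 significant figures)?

In SI units:
  option Q: E = 37.30 GPa, ρ = 1970 kg/m³, cost = 7.900 $/kg
  option F: E = 194.4 GPa, ρ = 7769 kg/m³, cost = 6.310 $/kg
  option X: E = 44.56 GPa, ρ = 1780 kg/m³, cost = 3.270 $/kg
  option R: E = 389.0 GPa, ρ = 3854 kg/m³, cost = 23.00 $/kg
  option C: E = 113.0 GPa, ρ = 7080 kg/m³, cost = 0.4300 $/kg
  option Y: E = 3.537 GPa, ρ = 1292 kg/m³, cost = 7.500 $/kg
  option C: M = 37.1 MN·m per $
  option X: M = 7.66 MN·m per $
  option R: M = 4.39 MN·m per $
  option F: M = 3.96 MN·m per $
  option Q: M = 2.40 MN·m per $
  option Y: M = 0.365 MN·m per $
Highest index: option C.

option C, M = 37.1 MN·m per $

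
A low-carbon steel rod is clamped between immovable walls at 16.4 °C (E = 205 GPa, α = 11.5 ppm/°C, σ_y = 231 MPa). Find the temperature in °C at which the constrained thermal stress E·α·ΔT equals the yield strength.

E·α·ΔT = 231.0 MPa ⇒ ΔT = 231.0 / (205.0×10³ × 11.5×10⁻⁶) = 97.99 K.
T = 16.4 + 97.99 = 114.4 °C.

114 °C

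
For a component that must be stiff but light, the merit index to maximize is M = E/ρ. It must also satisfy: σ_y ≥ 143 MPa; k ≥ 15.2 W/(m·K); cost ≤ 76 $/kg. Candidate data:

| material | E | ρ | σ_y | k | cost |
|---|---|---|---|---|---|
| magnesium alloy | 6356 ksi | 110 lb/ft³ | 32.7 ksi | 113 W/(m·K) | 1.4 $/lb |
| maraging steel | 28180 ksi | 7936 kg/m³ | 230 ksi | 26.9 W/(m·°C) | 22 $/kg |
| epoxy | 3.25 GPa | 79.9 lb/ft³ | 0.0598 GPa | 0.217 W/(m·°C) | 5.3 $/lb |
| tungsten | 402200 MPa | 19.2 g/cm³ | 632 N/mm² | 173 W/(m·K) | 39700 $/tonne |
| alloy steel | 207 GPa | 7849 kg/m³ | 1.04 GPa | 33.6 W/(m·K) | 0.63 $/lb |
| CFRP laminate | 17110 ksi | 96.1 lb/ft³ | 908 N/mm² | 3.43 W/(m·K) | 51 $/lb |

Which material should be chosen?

Screen on constraints: σ_y ≥ 143 MPa; k ≥ 15.2 W/(m·K); cost ≤ 76 $/kg. Survivors: magnesium alloy, maraging steel, tungsten, alloy steel.
Putting every candidate on a common basis:
  magnesium alloy: E = 43.82 GPa, ρ = 1762 kg/m³
  maraging steel: E = 194.3 GPa, ρ = 7936 kg/m³
  tungsten: E = 402.2 GPa, ρ = 19200 kg/m³
  alloy steel: E = 207.0 GPa, ρ = 7849 kg/m³
  alloy steel: M = 26.4 MN·m/kg
  magnesium alloy: M = 24.9 MN·m/kg
  maraging steel: M = 24.5 MN·m/kg
  tungsten: M = 20.9 MN·m/kg
Highest index: alloy steel.

alloy steel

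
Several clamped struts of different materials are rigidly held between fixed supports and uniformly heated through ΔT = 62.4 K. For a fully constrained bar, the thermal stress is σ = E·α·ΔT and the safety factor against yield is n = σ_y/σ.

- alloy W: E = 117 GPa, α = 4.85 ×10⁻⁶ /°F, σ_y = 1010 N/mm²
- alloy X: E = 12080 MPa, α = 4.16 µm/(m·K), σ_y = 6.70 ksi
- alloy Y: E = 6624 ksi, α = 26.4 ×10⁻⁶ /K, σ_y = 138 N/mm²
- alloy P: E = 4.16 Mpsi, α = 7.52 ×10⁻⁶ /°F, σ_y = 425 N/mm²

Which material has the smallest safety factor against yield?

alloy Y

With everything in SI (GPa, ×10⁻⁶/K, MPa):
  alloy W: E = 117.0, α = 8.73, σ_y = 1010 → σ = 63.7 MPa, n = 15.8
  alloy X: E = 12.08, α = 4.16, σ_y = 46.19 → σ = 3.14 MPa, n = 14.7
  alloy Y: E = 45.67, α = 26.4, σ_y = 138.0 → σ = 75.2 MPa, n = 1.83
  alloy P: E = 28.68, α = 13.5, σ_y = 425.0 → σ = 24.2 MPa, n = 17.5
The minimum is alloy Y at n = 1.83.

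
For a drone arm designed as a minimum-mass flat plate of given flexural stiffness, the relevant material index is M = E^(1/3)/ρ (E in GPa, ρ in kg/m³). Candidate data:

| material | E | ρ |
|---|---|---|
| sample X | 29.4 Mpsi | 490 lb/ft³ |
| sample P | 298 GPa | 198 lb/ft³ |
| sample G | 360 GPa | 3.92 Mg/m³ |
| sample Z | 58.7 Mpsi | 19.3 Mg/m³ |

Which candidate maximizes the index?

sample P

Putting every candidate on a common basis:
  sample X: E = 202.7 GPa, ρ = 7849 kg/m³
  sample P: E = 298.0 GPa, ρ = 3172 kg/m³
  sample G: E = 360.0 GPa, ρ = 3920 kg/m³
  sample Z: E = 404.7 GPa, ρ = 19300 kg/m³
  sample P: M = 2.11×10⁻³
  sample G: M = 1.81×10⁻³
  sample X: M = 0.748×10⁻³
  sample Z: M = 0.383×10⁻³
The maximum is for sample P.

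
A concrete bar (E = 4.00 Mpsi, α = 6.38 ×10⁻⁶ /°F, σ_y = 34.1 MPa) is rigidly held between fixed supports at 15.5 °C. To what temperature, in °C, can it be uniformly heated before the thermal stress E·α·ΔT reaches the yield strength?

123 °C

E = 4.00 Mpsi = 27.58 GPa.
α = 6.38×10⁻⁶/°F × 9/5 = 11.5×10⁻⁶/K.
E·α·ΔT = 34.10 MPa ⇒ ΔT = 34.10 / (27.58×10³ × 11.5×10⁻⁶) = 107.7 K.
T = 15.5 + 107.7 = 123.2 °C.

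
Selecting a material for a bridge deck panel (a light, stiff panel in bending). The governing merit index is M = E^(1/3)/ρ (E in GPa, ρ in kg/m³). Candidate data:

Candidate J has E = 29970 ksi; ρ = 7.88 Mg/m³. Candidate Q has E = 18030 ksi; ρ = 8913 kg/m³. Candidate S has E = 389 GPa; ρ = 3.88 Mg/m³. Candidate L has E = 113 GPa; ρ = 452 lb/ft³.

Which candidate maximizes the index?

Putting every candidate on a common basis:
  candidate J: E = 206.6 GPa, ρ = 7880 kg/m³
  candidate Q: E = 124.3 GPa, ρ = 8913 kg/m³
  candidate S: E = 389.0 GPa, ρ = 3880 kg/m³
  candidate L: E = 113.0 GPa, ρ = 7240 kg/m³
  candidate S: M = 1.88×10⁻³
  candidate J: M = 0.750×10⁻³
  candidate L: M = 0.668×10⁻³
  candidate Q: M = 0.560×10⁻³
The maximum is for candidate S.

candidate S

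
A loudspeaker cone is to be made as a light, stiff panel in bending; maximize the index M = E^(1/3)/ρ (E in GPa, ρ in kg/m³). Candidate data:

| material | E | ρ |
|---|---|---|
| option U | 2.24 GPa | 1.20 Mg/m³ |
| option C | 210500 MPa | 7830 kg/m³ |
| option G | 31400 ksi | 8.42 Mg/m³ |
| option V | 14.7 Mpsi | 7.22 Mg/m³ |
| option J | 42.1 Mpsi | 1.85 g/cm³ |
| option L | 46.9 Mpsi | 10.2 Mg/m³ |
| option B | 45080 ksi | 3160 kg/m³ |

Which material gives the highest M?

option J

After converting to SI:
  option U: E = 2.240 GPa, ρ = 1200 kg/m³
  option C: E = 210.5 GPa, ρ = 7830 kg/m³
  option G: E = 216.5 GPa, ρ = 8420 kg/m³
  option V: E = 101.4 GPa, ρ = 7220 kg/m³
  option J: E = 290.3 GPa, ρ = 1850 kg/m³
  option L: E = 323.4 GPa, ρ = 10200 kg/m³
  option B: E = 310.8 GPa, ρ = 3160 kg/m³
  option J: M = 3.58×10⁻³
  option B: M = 2.14×10⁻³
  option U: M = 1.09×10⁻³
  option C: M = 0.760×10⁻³
  option G: M = 0.713×10⁻³
  option L: M = 0.673×10⁻³
  option V: M = 0.646×10⁻³
Highest index: option J.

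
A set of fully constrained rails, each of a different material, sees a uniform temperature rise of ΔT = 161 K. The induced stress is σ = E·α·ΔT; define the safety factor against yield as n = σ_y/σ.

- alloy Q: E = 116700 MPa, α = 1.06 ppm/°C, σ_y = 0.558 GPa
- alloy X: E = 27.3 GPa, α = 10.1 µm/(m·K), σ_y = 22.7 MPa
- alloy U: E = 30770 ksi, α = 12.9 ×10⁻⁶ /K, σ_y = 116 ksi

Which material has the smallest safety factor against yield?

alloy X

Per material, after unit conversion:
  alloy Q: E = 116.7, α = 1.06, σ_y = 558.0 → σ = 19.9 MPa, n = 28.0
  alloy X: E = 27.30, α = 10.1, σ_y = 22.70 → σ = 44.4 MPa, n = 0.511
  alloy U: E = 212.2, α = 12.9, σ_y = 799.8 → σ = 441 MPa, n = 1.82
Alloy X has the lowest safety factor, n = 0.511.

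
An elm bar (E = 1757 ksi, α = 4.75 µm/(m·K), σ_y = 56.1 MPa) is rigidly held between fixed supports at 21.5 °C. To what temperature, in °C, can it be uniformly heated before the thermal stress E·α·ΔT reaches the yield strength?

E = 1757 ksi = 12.11 GPa.
E·α·ΔT = 56.10 MPa ⇒ ΔT = 56.10 / (12.11×10³ × 4.75×10⁻⁶) = 974.9 K.
T = 21.5 + 974.9 = 996.4 °C.

996 °C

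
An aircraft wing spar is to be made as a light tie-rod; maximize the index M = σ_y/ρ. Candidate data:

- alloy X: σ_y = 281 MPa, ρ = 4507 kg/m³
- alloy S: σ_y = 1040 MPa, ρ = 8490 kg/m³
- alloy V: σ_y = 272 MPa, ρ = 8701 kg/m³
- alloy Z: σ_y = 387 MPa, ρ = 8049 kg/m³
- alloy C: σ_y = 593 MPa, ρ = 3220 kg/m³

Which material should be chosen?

alloy C

Computing M directly (units already consistent):
  alloy C: M = 184 kN·m/kg
  alloy S: M = 122 kN·m/kg
  alloy X: M = 62.3 kN·m/kg
  alloy Z: M = 48.1 kN·m/kg
  alloy V: M = 31.3 kN·m/kg
The maximum is for alloy C.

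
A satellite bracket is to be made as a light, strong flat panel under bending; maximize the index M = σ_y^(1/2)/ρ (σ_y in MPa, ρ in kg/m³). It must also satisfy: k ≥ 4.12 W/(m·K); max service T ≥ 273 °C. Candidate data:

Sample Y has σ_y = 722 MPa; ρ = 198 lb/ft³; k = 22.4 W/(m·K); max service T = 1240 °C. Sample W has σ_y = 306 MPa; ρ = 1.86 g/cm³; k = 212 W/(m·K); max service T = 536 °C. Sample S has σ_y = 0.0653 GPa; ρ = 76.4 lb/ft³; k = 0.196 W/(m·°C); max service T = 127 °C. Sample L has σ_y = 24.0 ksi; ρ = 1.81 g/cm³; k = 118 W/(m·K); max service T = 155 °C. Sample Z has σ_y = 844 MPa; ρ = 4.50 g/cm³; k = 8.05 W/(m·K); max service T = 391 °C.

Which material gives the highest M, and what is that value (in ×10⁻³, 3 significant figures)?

sample W, M = 9.40×10⁻³

Screen on constraints: k ≥ 4.12 W/(m·K); max service T ≥ 273 °C. Survivors: sample Y, sample W, sample Z.
Convert each candidate to consistent units, then evaluate M:
  sample Y: σ_y = 722.0 MPa, ρ = 3172 kg/m³
  sample W: σ_y = 306.0 MPa, ρ = 1860 kg/m³
  sample Z: σ_y = 844.0 MPa, ρ = 4500 kg/m³
  sample W: M = 9.40×10⁻³
  sample Y: M = 8.47×10⁻³
  sample Z: M = 6.46×10⁻³
Sample W has the largest M.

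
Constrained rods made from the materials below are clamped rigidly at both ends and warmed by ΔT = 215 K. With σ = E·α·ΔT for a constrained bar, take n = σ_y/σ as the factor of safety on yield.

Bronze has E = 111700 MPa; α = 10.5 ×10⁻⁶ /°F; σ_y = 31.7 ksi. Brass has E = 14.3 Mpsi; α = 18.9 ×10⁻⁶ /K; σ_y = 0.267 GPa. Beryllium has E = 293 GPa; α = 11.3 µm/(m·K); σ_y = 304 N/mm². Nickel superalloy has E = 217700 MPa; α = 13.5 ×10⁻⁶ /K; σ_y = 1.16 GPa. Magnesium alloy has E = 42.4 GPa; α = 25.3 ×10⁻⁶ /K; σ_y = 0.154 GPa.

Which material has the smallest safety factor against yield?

In consistent units (E in GPa, α in ×10⁻⁶/K, σ_y in MPa):
  bronze: E = 111.7, α = 18.9, σ_y = 218.6 → σ = 454 MPa, n = 0.482
  brass: E = 98.60, α = 18.9, σ_y = 267.0 → σ = 401 MPa, n = 0.666
  beryllium: E = 293.0, α = 11.3, σ_y = 304.0 → σ = 712 MPa, n = 0.427
  nickel superalloy: E = 217.7, α = 13.5, σ_y = 1160 → σ = 632 MPa, n = 1.84
  magnesium alloy: E = 42.40, α = 25.3, σ_y = 154.0 → σ = 231 MPa, n = 0.668
Smallest n: beryllium with n = 0.427.

beryllium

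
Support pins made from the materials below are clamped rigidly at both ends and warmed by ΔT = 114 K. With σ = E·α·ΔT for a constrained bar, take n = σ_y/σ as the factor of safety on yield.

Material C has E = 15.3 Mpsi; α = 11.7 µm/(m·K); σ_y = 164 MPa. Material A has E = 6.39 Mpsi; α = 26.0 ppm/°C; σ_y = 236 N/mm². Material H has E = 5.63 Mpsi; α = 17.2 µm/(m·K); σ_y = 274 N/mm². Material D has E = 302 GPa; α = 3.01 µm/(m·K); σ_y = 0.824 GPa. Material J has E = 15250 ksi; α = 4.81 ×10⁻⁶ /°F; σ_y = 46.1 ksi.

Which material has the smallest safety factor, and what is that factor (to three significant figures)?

In consistent units (E in GPa, α in ×10⁻⁶/K, σ_y in MPa):
  material C: E = 105.5, α = 11.7, σ_y = 164.0 → σ = 141 MPa, n = 1.17
  material A: E = 44.06, α = 26.0, σ_y = 236.0 → σ = 131 MPa, n = 1.81
  material H: E = 38.82, α = 17.2, σ_y = 274.0 → σ = 76.1 MPa, n = 3.60
  material D: E = 302.0, α = 3.01, σ_y = 824.0 → σ = 104 MPa, n = 7.95
  material J: E = 105.1, α = 8.66, σ_y = 317.8 → σ = 104 MPa, n = 3.06
Smallest n: material C with n = 1.17.

material C, n = 1.17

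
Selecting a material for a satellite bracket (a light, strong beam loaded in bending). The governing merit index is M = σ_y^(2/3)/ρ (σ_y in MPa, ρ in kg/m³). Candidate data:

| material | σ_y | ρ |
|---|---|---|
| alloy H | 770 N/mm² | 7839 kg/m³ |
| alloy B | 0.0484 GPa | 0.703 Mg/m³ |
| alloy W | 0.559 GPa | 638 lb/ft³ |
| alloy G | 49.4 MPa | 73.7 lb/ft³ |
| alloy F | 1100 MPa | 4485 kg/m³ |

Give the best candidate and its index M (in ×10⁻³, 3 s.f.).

alloy F, M = 23.8×10⁻³

After converting to SI:
  alloy H: σ_y = 770.0 MPa, ρ = 7839 kg/m³
  alloy B: σ_y = 48.40 MPa, ρ = 703.0 kg/m³
  alloy W: σ_y = 559.0 MPa, ρ = 10220 kg/m³
  alloy G: σ_y = 49.40 MPa, ρ = 1181 kg/m³
  alloy F: σ_y = 1100 MPa, ρ = 4485 kg/m³
  alloy F: M = 23.8×10⁻³
  alloy B: M = 18.9×10⁻³
  alloy G: M = 11.4×10⁻³
  alloy H: M = 10.7×10⁻³
  alloy W: M = 6.64×10⁻³
Alloy F ranks first.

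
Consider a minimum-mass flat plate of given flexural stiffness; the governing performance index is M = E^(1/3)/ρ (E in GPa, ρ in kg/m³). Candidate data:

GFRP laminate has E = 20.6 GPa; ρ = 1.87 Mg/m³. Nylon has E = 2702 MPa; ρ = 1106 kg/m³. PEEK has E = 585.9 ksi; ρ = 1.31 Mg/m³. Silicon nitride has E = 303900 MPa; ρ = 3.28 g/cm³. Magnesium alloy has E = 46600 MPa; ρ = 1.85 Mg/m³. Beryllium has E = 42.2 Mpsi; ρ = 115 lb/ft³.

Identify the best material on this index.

beryllium

Putting every candidate on a common basis:
  GFRP laminate: E = 20.60 GPa, ρ = 1870 kg/m³
  nylon: E = 2.702 GPa, ρ = 1106 kg/m³
  PEEK: E = 4.040 GPa, ρ = 1310 kg/m³
  silicon nitride: E = 303.9 GPa, ρ = 3280 kg/m³
  magnesium alloy: E = 46.60 GPa, ρ = 1850 kg/m³
  beryllium: E = 291.0 GPa, ρ = 1842 kg/m³
  beryllium: M = 3.60×10⁻³
  silicon nitride: M = 2.05×10⁻³
  magnesium alloy: M = 1.95×10⁻³
  GFRP laminate: M = 1.47×10⁻³
  nylon: M = 1.26×10⁻³
  PEEK: M = 1.22×10⁻³
Highest index: beryllium.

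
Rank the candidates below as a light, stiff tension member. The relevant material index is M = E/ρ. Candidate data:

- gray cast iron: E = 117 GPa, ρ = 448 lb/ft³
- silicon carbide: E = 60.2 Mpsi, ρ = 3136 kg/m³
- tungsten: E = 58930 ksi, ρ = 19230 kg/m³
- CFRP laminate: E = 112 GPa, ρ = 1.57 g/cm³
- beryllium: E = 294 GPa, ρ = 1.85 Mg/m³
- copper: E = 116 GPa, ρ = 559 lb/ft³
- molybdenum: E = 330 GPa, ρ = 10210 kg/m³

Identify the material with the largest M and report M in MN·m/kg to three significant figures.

beryllium, M = 159 MN·m/kg

After converting to SI:
  gray cast iron: E = 117.0 GPa, ρ = 7176 kg/m³
  silicon carbide: E = 415.1 GPa, ρ = 3136 kg/m³
  tungsten: E = 406.3 GPa, ρ = 19230 kg/m³
  CFRP laminate: E = 112.0 GPa, ρ = 1570 kg/m³
  beryllium: E = 294.0 GPa, ρ = 1850 kg/m³
  copper: E = 116.0 GPa, ρ = 8954 kg/m³
  molybdenum: E = 330.0 GPa, ρ = 10210 kg/m³
  beryllium: M = 159 MN·m/kg
  silicon carbide: M = 132 MN·m/kg
  CFRP laminate: M = 71.3 MN·m/kg
  molybdenum: M = 32.3 MN·m/kg
  tungsten: M = 21.1 MN·m/kg
  gray cast iron: M = 16.3 MN·m/kg
  copper: M = 13.0 MN·m/kg
Beryllium has the largest M.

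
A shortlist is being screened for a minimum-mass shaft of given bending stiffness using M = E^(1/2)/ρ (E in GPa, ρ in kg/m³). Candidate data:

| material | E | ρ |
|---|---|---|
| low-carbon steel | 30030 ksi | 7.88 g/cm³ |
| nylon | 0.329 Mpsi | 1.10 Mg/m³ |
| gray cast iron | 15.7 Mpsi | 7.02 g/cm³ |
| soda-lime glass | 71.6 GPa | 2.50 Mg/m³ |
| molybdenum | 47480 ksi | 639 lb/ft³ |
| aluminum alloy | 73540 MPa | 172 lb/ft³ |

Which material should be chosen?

In SI units:
  low-carbon steel: E = 207.0 GPa, ρ = 7880 kg/m³
  nylon: E = 2.268 GPa, ρ = 1100 kg/m³
  gray cast iron: E = 108.2 GPa, ρ = 7020 kg/m³
  soda-lime glass: E = 71.60 GPa, ρ = 2500 kg/m³
  molybdenum: E = 327.4 GPa, ρ = 10240 kg/m³
  aluminum alloy: E = 73.54 GPa, ρ = 2755 kg/m³
  soda-lime glass: M = 3.38×10⁻³
  aluminum alloy: M = 3.11×10⁻³
  low-carbon steel: M = 1.83×10⁻³
  molybdenum: M = 1.77×10⁻³
  gray cast iron: M = 1.48×10⁻³
  nylon: M = 1.37×10⁻³
Highest index: soda-lime glass.

soda-lime glass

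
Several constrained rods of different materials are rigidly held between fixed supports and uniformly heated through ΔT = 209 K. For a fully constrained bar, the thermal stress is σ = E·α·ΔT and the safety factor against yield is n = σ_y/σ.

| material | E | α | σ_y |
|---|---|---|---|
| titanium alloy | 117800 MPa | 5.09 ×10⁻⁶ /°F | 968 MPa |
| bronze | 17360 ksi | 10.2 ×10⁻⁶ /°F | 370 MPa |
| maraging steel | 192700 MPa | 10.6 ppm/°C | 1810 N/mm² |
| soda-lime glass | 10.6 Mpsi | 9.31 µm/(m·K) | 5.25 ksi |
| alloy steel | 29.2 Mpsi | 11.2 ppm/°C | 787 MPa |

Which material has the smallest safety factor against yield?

Converting E to GPa, α to ×10⁻⁶/K, σ_y to MPa, then σ and n for each:
  titanium alloy: E = 117.8, α = 9.16, σ_y = 968.0 → σ = 226 MPa, n = 4.29
  bronze: E = 119.7, α = 18.4, σ_y = 370.0 → σ = 459 MPa, n = 0.806
  maraging steel: E = 192.7, α = 10.6, σ_y = 1810 → σ = 427 MPa, n = 4.24
  soda-lime glass: E = 73.08, α = 9.31, σ_y = 36.20 → σ = 142 MPa, n = 0.255
  alloy steel: E = 201.3, α = 11.2, σ_y = 787.0 → σ = 471 MPa, n = 1.67
The minimum is soda-lime glass at n = 0.255.

soda-lime glass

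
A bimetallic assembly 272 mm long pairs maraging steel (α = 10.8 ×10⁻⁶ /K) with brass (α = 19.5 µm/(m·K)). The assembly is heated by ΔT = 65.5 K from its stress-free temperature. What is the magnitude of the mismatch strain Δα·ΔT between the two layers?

5.70×10⁻⁴

Δα = |10.8 − 19.5|×10⁻⁶/K = 8.70×10⁻⁶/K.
Mismatch strain = Δα·ΔT = 8.70×10⁻⁶ × 65.5 = 5.70×10⁻⁴.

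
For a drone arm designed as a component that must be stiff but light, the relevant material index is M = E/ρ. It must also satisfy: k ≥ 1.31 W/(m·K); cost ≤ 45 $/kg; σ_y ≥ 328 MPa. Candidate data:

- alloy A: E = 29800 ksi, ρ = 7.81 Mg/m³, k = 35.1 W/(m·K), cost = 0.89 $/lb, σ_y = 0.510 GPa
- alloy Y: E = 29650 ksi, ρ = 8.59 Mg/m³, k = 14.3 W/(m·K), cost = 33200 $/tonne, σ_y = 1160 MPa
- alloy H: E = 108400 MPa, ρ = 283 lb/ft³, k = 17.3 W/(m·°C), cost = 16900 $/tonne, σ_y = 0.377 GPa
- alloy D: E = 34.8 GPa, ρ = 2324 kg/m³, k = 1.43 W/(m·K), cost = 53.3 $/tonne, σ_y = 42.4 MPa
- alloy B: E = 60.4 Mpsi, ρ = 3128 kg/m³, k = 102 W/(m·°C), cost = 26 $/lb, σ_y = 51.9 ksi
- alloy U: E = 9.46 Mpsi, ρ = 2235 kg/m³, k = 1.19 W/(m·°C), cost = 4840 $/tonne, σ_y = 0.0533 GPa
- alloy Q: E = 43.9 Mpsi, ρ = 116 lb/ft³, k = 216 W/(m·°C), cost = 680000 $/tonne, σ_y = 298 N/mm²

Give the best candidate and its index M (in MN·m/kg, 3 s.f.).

Screen on constraints: k ≥ 1.31 W/(m·K); cost ≤ 45 $/kg; σ_y ≥ 328 MPa. Survivors: alloy A, alloy Y, alloy H.
After converting to SI:
  alloy A: E = 205.5 GPa, ρ = 7810 kg/m³
  alloy Y: E = 204.4 GPa, ρ = 8590 kg/m³
  alloy H: E = 108.4 GPa, ρ = 4533 kg/m³
  alloy A: M = 26.3 MN·m/kg
  alloy H: M = 23.9 MN·m/kg
  alloy Y: M = 23.8 MN·m/kg
Alloy A ranks first.

alloy A, M = 26.3 MN·m/kg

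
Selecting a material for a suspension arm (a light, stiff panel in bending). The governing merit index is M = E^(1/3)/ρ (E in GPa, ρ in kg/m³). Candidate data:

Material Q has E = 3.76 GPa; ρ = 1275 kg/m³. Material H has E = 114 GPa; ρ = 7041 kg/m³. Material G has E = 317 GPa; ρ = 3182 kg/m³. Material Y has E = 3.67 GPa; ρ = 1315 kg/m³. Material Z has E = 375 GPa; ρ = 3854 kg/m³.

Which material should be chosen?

Per-candidate index values:
  material G: M = 2.14×10⁻³
  material Z: M = 1.87×10⁻³
  material Q: M = 1.22×10⁻³
  material Y: M = 1.17×10⁻³
  material H: M = 0.689×10⁻³
Material G ranks first.

material G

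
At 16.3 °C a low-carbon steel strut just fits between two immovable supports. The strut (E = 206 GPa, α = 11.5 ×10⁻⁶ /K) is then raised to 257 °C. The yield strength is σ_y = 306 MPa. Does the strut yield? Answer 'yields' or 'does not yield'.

ΔT = 240.7 K. Constrained thermal stress σ = E·α·ΔT = 206.0×10³ MPa × 11.5×10⁻⁶ × 240.7 = 570 MPa (compressive).
Compare to σ_y = 306 MPa: σ ≥ σ_y, so it yields.

yields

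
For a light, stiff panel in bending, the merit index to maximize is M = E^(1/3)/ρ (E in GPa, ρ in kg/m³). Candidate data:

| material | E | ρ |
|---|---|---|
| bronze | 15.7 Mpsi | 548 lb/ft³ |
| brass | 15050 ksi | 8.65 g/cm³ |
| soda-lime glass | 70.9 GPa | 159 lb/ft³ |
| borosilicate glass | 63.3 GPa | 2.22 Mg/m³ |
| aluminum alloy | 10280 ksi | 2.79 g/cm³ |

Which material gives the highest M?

borosilicate glass

After converting to SI:
  bronze: E = 108.2 GPa, ρ = 8778 kg/m³
  brass: E = 103.8 GPa, ρ = 8650 kg/m³
  soda-lime glass: E = 70.90 GPa, ρ = 2547 kg/m³
  borosilicate glass: E = 63.30 GPa, ρ = 2220 kg/m³
  aluminum alloy: E = 70.88 GPa, ρ = 2790 kg/m³
  borosilicate glass: M = 1.80×10⁻³
  soda-lime glass: M = 1.63×10⁻³
  aluminum alloy: M = 1.48×10⁻³
  brass: M = 0.543×10⁻³
  bronze: M = 0.543×10⁻³
Borosilicate glass has the largest M.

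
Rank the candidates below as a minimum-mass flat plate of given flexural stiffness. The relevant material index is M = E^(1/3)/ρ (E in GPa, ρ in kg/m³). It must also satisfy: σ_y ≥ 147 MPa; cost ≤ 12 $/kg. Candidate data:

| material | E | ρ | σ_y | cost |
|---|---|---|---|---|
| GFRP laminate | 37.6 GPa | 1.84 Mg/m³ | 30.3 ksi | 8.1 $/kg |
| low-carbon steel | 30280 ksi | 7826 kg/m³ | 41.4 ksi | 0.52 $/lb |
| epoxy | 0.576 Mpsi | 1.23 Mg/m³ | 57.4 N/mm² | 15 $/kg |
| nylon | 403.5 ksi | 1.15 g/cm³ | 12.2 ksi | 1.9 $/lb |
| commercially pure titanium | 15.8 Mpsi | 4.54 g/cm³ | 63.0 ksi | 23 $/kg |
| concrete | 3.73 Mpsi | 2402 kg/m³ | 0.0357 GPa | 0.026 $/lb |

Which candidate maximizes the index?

GFRP laminate

Screen on constraints: σ_y ≥ 147 MPa; cost ≤ 12 $/kg. Survivors: GFRP laminate, low-carbon steel.
Convert each candidate to consistent units, then evaluate M:
  GFRP laminate: E = 37.60 GPa, ρ = 1840 kg/m³
  low-carbon steel: E = 208.8 GPa, ρ = 7826 kg/m³
  GFRP laminate: M = 1.82×10⁻³
  low-carbon steel: M = 0.758×10⁻³
GFRP laminate has the largest M.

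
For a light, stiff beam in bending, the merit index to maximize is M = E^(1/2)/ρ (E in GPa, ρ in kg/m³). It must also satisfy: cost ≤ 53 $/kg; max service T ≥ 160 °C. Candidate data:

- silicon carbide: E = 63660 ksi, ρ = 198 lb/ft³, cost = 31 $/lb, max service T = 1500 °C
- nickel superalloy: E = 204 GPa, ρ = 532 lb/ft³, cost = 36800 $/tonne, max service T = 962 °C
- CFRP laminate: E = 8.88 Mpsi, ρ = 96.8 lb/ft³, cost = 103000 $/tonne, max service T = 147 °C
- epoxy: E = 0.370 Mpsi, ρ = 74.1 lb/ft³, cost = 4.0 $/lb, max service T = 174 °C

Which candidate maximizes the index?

Screen on constraints: cost ≤ 53 $/kg; max service T ≥ 160 °C. Survivors: nickel superalloy, epoxy.
Normalizing units and computing the index:
  nickel superalloy: E = 204.0 GPa, ρ = 8522 kg/m³
  epoxy: E = 2.551 GPa, ρ = 1187 kg/m³
  nickel superalloy: M = 1.68×10⁻³
  epoxy: M = 1.35×10⁻³
Highest index: nickel superalloy.

nickel superalloy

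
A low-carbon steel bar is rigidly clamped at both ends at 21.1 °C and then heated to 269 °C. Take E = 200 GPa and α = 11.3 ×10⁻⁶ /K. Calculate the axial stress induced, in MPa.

ΔT = 247.9 K. Constrained thermal stress σ = E·α·ΔT = 200.0×10³ MPa × 11.3×10⁻⁶ × 247.9 = 560 MPa (compressive).

560 MPa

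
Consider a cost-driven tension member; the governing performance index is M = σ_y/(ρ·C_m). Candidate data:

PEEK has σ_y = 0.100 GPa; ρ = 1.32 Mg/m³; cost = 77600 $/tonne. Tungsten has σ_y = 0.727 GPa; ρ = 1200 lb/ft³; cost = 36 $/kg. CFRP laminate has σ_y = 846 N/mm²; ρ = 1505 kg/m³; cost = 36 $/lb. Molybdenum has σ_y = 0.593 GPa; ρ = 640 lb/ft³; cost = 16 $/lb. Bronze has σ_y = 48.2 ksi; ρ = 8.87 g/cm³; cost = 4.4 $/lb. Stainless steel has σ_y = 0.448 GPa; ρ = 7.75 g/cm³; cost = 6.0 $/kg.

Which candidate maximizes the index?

After converting to SI:
  PEEK: σ_y = 100.0 MPa, ρ = 1320 kg/m³, cost = 77.60 $/kg
  tungsten: σ_y = 727.0 MPa, ρ = 19220 kg/m³, cost = 36.00 $/kg
  CFRP laminate: σ_y = 846.0 MPa, ρ = 1505 kg/m³, cost = 79.37 $/kg
  molybdenum: σ_y = 593.0 MPa, ρ = 10250 kg/m³, cost = 35.27 $/kg
  bronze: σ_y = 332.3 MPa, ρ = 8870 kg/m³, cost = 9.700 $/kg
  stainless steel: σ_y = 448.0 MPa, ρ = 7750 kg/m³, cost = 6.000 $/kg
  stainless steel: M = 9.63 kN·m per $
  CFRP laminate: M = 7.08 kN·m per $
  bronze: M = 3.86 kN·m per $
  molybdenum: M = 1.64 kN·m per $
  tungsten: M = 1.05 kN·m per $
  PEEK: M = 0.976 kN·m per $
Stainless steel has the largest M.

stainless steel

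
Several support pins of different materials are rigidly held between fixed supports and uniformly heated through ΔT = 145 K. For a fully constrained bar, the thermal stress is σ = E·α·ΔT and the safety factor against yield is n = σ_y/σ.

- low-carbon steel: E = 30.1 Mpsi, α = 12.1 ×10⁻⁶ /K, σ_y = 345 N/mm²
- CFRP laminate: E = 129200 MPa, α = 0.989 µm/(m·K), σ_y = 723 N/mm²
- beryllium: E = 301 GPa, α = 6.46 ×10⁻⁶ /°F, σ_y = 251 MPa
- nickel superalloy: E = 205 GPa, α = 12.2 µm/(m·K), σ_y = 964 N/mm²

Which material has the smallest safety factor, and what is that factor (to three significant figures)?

With everything in SI (GPa, ×10⁻⁶/K, MPa):
  low-carbon steel: E = 207.5, α = 12.1, σ_y = 345.0 → σ = 364 MPa, n = 0.948
  CFRP laminate: E = 129.2, α = 0.989, σ_y = 723.0 → σ = 18.5 MPa, n = 39.0
  beryllium: E = 301.0, α = 11.6, σ_y = 251.0 → σ = 508 MPa, n = 0.495
  nickel superalloy: E = 205.0, α = 12.2, σ_y = 964.0 → σ = 363 MPa, n = 2.66
Beryllium has the lowest safety factor, n = 0.495.

beryllium, n = 0.495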